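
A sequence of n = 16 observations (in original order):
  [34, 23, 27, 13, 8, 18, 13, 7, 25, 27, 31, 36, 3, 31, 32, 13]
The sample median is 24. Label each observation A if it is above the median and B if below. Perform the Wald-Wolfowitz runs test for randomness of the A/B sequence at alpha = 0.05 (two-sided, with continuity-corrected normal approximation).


Step 1: Compute median = 24; label A = above, B = below.
Labels in order: ABABBBBBAAAABAAB  (n_A = 8, n_B = 8)
Step 2: Count runs R = 8.
Step 3: Under H0 (random ordering), E[R] = 2*n_A*n_B/(n_A+n_B) + 1 = 2*8*8/16 + 1 = 9.0000.
        Var[R] = 2*n_A*n_B*(2*n_A*n_B - n_A - n_B) / ((n_A+n_B)^2 * (n_A+n_B-1)) = 14336/3840 = 3.7333.
        SD[R] = 1.9322.
Step 4: Continuity-corrected z = (R + 0.5 - E[R]) / SD[R] = (8 + 0.5 - 9.0000) / 1.9322 = -0.2588.
Step 5: Two-sided p-value via normal approximation = 2*(1 - Phi(|z|)) = 0.795809.
Step 6: alpha = 0.05. fail to reject H0.

R = 8, z = -0.2588, p = 0.795809, fail to reject H0.


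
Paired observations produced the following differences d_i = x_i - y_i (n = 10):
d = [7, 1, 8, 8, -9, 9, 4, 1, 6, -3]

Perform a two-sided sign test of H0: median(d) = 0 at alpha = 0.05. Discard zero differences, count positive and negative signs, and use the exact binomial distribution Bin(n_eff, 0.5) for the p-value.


Step 1: Discard zero differences. Original n = 10; n_eff = number of nonzero differences = 10.
Nonzero differences (with sign): +7, +1, +8, +8, -9, +9, +4, +1, +6, -3
Step 2: Count signs: positive = 8, negative = 2.
Step 3: Under H0: P(positive) = 0.5, so the number of positives S ~ Bin(10, 0.5).
Step 4: Two-sided exact p-value = sum of Bin(10,0.5) probabilities at or below the observed probability = 0.109375.
Step 5: alpha = 0.05. fail to reject H0.

n_eff = 10, pos = 8, neg = 2, p = 0.109375, fail to reject H0.


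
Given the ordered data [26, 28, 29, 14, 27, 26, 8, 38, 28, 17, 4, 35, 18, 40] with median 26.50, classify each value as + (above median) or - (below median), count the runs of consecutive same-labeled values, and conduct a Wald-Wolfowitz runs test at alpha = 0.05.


Step 1: Compute median = 26.50; label A = above, B = below.
Labels in order: BAABABBAABBABA  (n_A = 7, n_B = 7)
Step 2: Count runs R = 10.
Step 3: Under H0 (random ordering), E[R] = 2*n_A*n_B/(n_A+n_B) + 1 = 2*7*7/14 + 1 = 8.0000.
        Var[R] = 2*n_A*n_B*(2*n_A*n_B - n_A - n_B) / ((n_A+n_B)^2 * (n_A+n_B-1)) = 8232/2548 = 3.2308.
        SD[R] = 1.7974.
Step 4: Continuity-corrected z = (R - 0.5 - E[R]) / SD[R] = (10 - 0.5 - 8.0000) / 1.7974 = 0.8345.
Step 5: Two-sided p-value via normal approximation = 2*(1 - Phi(|z|)) = 0.403986.
Step 6: alpha = 0.05. fail to reject H0.

R = 10, z = 0.8345, p = 0.403986, fail to reject H0.


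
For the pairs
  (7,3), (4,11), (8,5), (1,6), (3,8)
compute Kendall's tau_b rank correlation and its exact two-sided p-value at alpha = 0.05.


Step 1: Enumerate the 10 unordered pairs (i,j) with i<j and classify each by sign(x_j-x_i) * sign(y_j-y_i).
  (1,2):dx=-3,dy=+8->D; (1,3):dx=+1,dy=+2->C; (1,4):dx=-6,dy=+3->D; (1,5):dx=-4,dy=+5->D
  (2,3):dx=+4,dy=-6->D; (2,4):dx=-3,dy=-5->C; (2,5):dx=-1,dy=-3->C; (3,4):dx=-7,dy=+1->D
  (3,5):dx=-5,dy=+3->D; (4,5):dx=+2,dy=+2->C
Step 2: C = 4, D = 6, total pairs = 10.
Step 3: tau = (C - D)/(n(n-1)/2) = (4 - 6)/10 = -0.200000.
Step 4: Exact two-sided p-value (enumerate n! = 120 permutations of y under H0): p = 0.816667.
Step 5: alpha = 0.05. fail to reject H0.

tau_b = -0.2000 (C=4, D=6), p = 0.816667, fail to reject H0.


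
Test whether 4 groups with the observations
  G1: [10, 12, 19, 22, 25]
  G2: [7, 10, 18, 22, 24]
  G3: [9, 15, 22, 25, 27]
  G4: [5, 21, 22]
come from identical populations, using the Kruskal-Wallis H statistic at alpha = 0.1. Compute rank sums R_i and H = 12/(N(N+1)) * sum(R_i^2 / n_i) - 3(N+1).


Step 1: Combine all N = 18 observations and assign midranks.
sorted (value, group, rank): (5,G4,1), (7,G2,2), (9,G3,3), (10,G1,4.5), (10,G2,4.5), (12,G1,6), (15,G3,7), (18,G2,8), (19,G1,9), (21,G4,10), (22,G1,12.5), (22,G2,12.5), (22,G3,12.5), (22,G4,12.5), (24,G2,15), (25,G1,16.5), (25,G3,16.5), (27,G3,18)
Step 2: Sum ranks within each group.
R_1 = 48.5 (n_1 = 5)
R_2 = 42 (n_2 = 5)
R_3 = 57 (n_3 = 5)
R_4 = 23.5 (n_4 = 3)
Step 3: H = 12/(N(N+1)) * sum(R_i^2/n_i) - 3(N+1)
     = 12/(18*19) * (48.5^2/5 + 42^2/5 + 57^2/5 + 23.5^2/3) - 3*19
     = 0.035088 * 1657.13 - 57
     = 1.145029.
Step 4: Ties present; correction factor C = 1 - 72/(18^3 - 18) = 0.987616. Corrected H = 1.145029 / 0.987616 = 1.159387.
Step 5: Under H0, H ~ chi^2(3); p-value = 0.762761.
Step 6: alpha = 0.1. fail to reject H0.

H = 1.1594, df = 3, p = 0.762761, fail to reject H0.


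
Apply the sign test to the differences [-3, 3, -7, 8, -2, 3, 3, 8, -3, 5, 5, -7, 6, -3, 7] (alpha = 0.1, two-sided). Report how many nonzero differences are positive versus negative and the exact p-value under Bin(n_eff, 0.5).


Step 1: Discard zero differences. Original n = 15; n_eff = number of nonzero differences = 15.
Nonzero differences (with sign): -3, +3, -7, +8, -2, +3, +3, +8, -3, +5, +5, -7, +6, -3, +7
Step 2: Count signs: positive = 9, negative = 6.
Step 3: Under H0: P(positive) = 0.5, so the number of positives S ~ Bin(15, 0.5).
Step 4: Two-sided exact p-value = sum of Bin(15,0.5) probabilities at or below the observed probability = 0.607239.
Step 5: alpha = 0.1. fail to reject H0.

n_eff = 15, pos = 9, neg = 6, p = 0.607239, fail to reject H0.


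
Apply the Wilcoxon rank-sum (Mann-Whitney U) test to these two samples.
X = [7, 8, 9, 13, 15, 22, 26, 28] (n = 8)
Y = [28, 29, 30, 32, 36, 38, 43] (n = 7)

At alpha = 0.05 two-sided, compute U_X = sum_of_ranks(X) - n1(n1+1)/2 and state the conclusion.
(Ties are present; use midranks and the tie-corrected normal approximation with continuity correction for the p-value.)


Step 1: Combine and sort all 15 observations; assign midranks.
sorted (value, group): (7,X), (8,X), (9,X), (13,X), (15,X), (22,X), (26,X), (28,X), (28,Y), (29,Y), (30,Y), (32,Y), (36,Y), (38,Y), (43,Y)
ranks: 7->1, 8->2, 9->3, 13->4, 15->5, 22->6, 26->7, 28->8.5, 28->8.5, 29->10, 30->11, 32->12, 36->13, 38->14, 43->15
Step 2: Rank sum for X: R1 = 1 + 2 + 3 + 4 + 5 + 6 + 7 + 8.5 = 36.5.
Step 3: U_X = R1 - n1(n1+1)/2 = 36.5 - 8*9/2 = 36.5 - 36 = 0.5.
       U_Y = n1*n2 - U_X = 56 - 0.5 = 55.5.
Step 4: Ties are present, so use the tie-corrected normal approximation (with continuity correction) for the p-value.
Step 5: p-value = 0.001763; compare to alpha = 0.05. reject H0.

U_X = 0.5, p = 0.001763, reject H0 at alpha = 0.05.


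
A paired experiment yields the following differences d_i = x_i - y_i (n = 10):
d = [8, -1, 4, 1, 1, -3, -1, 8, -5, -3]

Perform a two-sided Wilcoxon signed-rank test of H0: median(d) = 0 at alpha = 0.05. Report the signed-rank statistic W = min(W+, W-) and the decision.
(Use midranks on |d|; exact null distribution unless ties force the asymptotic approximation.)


Step 1: Drop any zero differences (none here) and take |d_i|.
|d| = [8, 1, 4, 1, 1, 3, 1, 8, 5, 3]
Step 2: Midrank |d_i| (ties get averaged ranks).
ranks: |8|->9.5, |1|->2.5, |4|->7, |1|->2.5, |1|->2.5, |3|->5.5, |1|->2.5, |8|->9.5, |5|->8, |3|->5.5
Step 3: Attach original signs; sum ranks with positive sign and with negative sign.
W+ = 9.5 + 7 + 2.5 + 2.5 + 9.5 = 31
W- = 2.5 + 5.5 + 2.5 + 8 + 5.5 = 24
(Check: W+ + W- = 55 should equal n(n+1)/2 = 55.)
Step 4: Test statistic W = min(W+, W-) = 24.
Step 5: Ties in |d|, so use the tie-corrected normal approximation.
        E[W] = n(n+1)/4 = 10*11/4 = 27.5.
        Tie groups: |d|=1 (t=4), |d|=3 (t=2), |d|=8 (t=2); sum(t^3 - t) = 72.
        Var[W] = n(n+1)(2n+1)/24 - sum(t^3-t)/48 = 2310/24 - 72/48 = 94.75.
        z = (W - E[W]) / sqrt(Var[W]) = (24 - 27.5) / 9.7340 = -0.3596.
        Two-sided p = 2*Phi(z) = 0.719172.
Step 6: alpha = 0.05. fail to reject H0.

W+ = 31, W- = 24, W = min = 24, p = 0.719172, fail to reject H0.


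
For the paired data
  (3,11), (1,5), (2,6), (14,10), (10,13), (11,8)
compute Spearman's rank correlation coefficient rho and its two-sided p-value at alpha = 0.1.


Step 1: Rank x and y separately (midranks; no ties here).
rank(x): 3->3, 1->1, 2->2, 14->6, 10->4, 11->5
rank(y): 11->5, 5->1, 6->2, 10->4, 13->6, 8->3
Step 2: d_i = R_x(i) - R_y(i); compute d_i^2.
  (3-5)^2=4, (1-1)^2=0, (2-2)^2=0, (6-4)^2=4, (4-6)^2=4, (5-3)^2=4
sum(d^2) = 16.
Step 3: rho = 1 - 6*16 / (6*(6^2 - 1)) = 1 - 96/210 = 0.542857.
Step 4: Under H0, t = rho * sqrt((n-2)/(1-rho^2)) = 1.2928 ~ t(4).
Step 5: Two-sided p-value from the t-distribution with 4 df = 0.265703.
Step 6: alpha = 0.1. fail to reject H0.

rho = 0.5429, p = 0.265703, fail to reject H0 at alpha = 0.1.


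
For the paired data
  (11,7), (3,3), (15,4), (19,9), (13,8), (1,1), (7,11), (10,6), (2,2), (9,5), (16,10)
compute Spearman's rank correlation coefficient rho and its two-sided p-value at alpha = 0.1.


Step 1: Rank x and y separately (midranks; no ties here).
rank(x): 11->7, 3->3, 15->9, 19->11, 13->8, 1->1, 7->4, 10->6, 2->2, 9->5, 16->10
rank(y): 7->7, 3->3, 4->4, 9->9, 8->8, 1->1, 11->11, 6->6, 2->2, 5->5, 10->10
Step 2: d_i = R_x(i) - R_y(i); compute d_i^2.
  (7-7)^2=0, (3-3)^2=0, (9-4)^2=25, (11-9)^2=4, (8-8)^2=0, (1-1)^2=0, (4-11)^2=49, (6-6)^2=0, (2-2)^2=0, (5-5)^2=0, (10-10)^2=0
sum(d^2) = 78.
Step 3: rho = 1 - 6*78 / (11*(11^2 - 1)) = 1 - 468/1320 = 0.645455.
Step 4: Under H0, t = rho * sqrt((n-2)/(1-rho^2)) = 2.5352 ~ t(9).
Step 5: Two-sided p-value from the t-distribution with 9 df = 0.031963.
Step 6: alpha = 0.1. reject H0.

rho = 0.6455, p = 0.031963, reject H0 at alpha = 0.1.


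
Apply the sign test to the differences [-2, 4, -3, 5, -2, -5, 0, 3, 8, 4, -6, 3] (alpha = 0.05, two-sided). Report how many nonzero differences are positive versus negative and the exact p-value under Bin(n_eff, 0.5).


Step 1: Discard zero differences. Original n = 12; n_eff = number of nonzero differences = 11.
Nonzero differences (with sign): -2, +4, -3, +5, -2, -5, +3, +8, +4, -6, +3
Step 2: Count signs: positive = 6, negative = 5.
Step 3: Under H0: P(positive) = 0.5, so the number of positives S ~ Bin(11, 0.5).
Step 4: Two-sided exact p-value = sum of Bin(11,0.5) probabilities at or below the observed probability = 1.000000.
Step 5: alpha = 0.05. fail to reject H0.

n_eff = 11, pos = 6, neg = 5, p = 1.000000, fail to reject H0.


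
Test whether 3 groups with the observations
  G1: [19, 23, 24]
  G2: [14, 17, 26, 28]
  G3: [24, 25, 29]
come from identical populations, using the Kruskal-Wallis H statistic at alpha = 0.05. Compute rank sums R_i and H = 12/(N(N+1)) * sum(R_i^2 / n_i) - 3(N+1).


Step 1: Combine all N = 10 observations and assign midranks.
sorted (value, group, rank): (14,G2,1), (17,G2,2), (19,G1,3), (23,G1,4), (24,G1,5.5), (24,G3,5.5), (25,G3,7), (26,G2,8), (28,G2,9), (29,G3,10)
Step 2: Sum ranks within each group.
R_1 = 12.5 (n_1 = 3)
R_2 = 20 (n_2 = 4)
R_3 = 22.5 (n_3 = 3)
Step 3: H = 12/(N(N+1)) * sum(R_i^2/n_i) - 3(N+1)
     = 12/(10*11) * (12.5^2/3 + 20^2/4 + 22.5^2/3) - 3*11
     = 0.109091 * 320.833 - 33
     = 2.000000.
Step 4: Ties present; correction factor C = 1 - 6/(10^3 - 10) = 0.993939. Corrected H = 2.000000 / 0.993939 = 2.012195.
Step 5: Under H0, H ~ chi^2(2); p-value = 0.365643.
Step 6: alpha = 0.05. fail to reject H0.

H = 2.0122, df = 2, p = 0.365643, fail to reject H0.


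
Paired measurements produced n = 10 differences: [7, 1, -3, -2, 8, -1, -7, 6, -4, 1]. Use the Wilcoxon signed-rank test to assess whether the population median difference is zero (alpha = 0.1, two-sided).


Step 1: Drop any zero differences (none here) and take |d_i|.
|d| = [7, 1, 3, 2, 8, 1, 7, 6, 4, 1]
Step 2: Midrank |d_i| (ties get averaged ranks).
ranks: |7|->8.5, |1|->2, |3|->5, |2|->4, |8|->10, |1|->2, |7|->8.5, |6|->7, |4|->6, |1|->2
Step 3: Attach original signs; sum ranks with positive sign and with negative sign.
W+ = 8.5 + 2 + 10 + 7 + 2 = 29.5
W- = 5 + 4 + 2 + 8.5 + 6 = 25.5
(Check: W+ + W- = 55 should equal n(n+1)/2 = 55.)
Step 4: Test statistic W = min(W+, W-) = 25.5.
Step 5: Ties in |d|, so use the tie-corrected normal approximation.
        E[W] = n(n+1)/4 = 10*11/4 = 27.5.
        Tie groups: |d|=1 (t=3), |d|=7 (t=2); sum(t^3 - t) = 30.
        Var[W] = n(n+1)(2n+1)/24 - sum(t^3-t)/48 = 2310/24 - 30/48 = 95.625.
        z = (W - E[W]) / sqrt(Var[W]) = (25.5 - 27.5) / 9.7788 = -0.2045.
        Two-sided p = 2*Phi(z) = 0.837944.
Step 6: alpha = 0.1. fail to reject H0.

W+ = 29.5, W- = 25.5, W = min = 25.5, p = 0.837944, fail to reject H0.


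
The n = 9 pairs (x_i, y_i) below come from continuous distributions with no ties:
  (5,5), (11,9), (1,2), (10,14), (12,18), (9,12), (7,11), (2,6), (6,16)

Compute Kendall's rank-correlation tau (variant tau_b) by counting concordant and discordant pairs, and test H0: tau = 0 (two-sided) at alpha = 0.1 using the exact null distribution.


Step 1: Enumerate the 36 unordered pairs (i,j) with i<j and classify each by sign(x_j-x_i) * sign(y_j-y_i).
  (1,2):dx=+6,dy=+4->C; (1,3):dx=-4,dy=-3->C; (1,4):dx=+5,dy=+9->C; (1,5):dx=+7,dy=+13->C
  (1,6):dx=+4,dy=+7->C; (1,7):dx=+2,dy=+6->C; (1,8):dx=-3,dy=+1->D; (1,9):dx=+1,dy=+11->C
  (2,3):dx=-10,dy=-7->C; (2,4):dx=-1,dy=+5->D; (2,5):dx=+1,dy=+9->C; (2,6):dx=-2,dy=+3->D
  (2,7):dx=-4,dy=+2->D; (2,8):dx=-9,dy=-3->C; (2,9):dx=-5,dy=+7->D; (3,4):dx=+9,dy=+12->C
  (3,5):dx=+11,dy=+16->C; (3,6):dx=+8,dy=+10->C; (3,7):dx=+6,dy=+9->C; (3,8):dx=+1,dy=+4->C
  (3,9):dx=+5,dy=+14->C; (4,5):dx=+2,dy=+4->C; (4,6):dx=-1,dy=-2->C; (4,7):dx=-3,dy=-3->C
  (4,8):dx=-8,dy=-8->C; (4,9):dx=-4,dy=+2->D; (5,6):dx=-3,dy=-6->C; (5,7):dx=-5,dy=-7->C
  (5,8):dx=-10,dy=-12->C; (5,9):dx=-6,dy=-2->C; (6,7):dx=-2,dy=-1->C; (6,8):dx=-7,dy=-6->C
  (6,9):dx=-3,dy=+4->D; (7,8):dx=-5,dy=-5->C; (7,9):dx=-1,dy=+5->D; (8,9):dx=+4,dy=+10->C
Step 2: C = 28, D = 8, total pairs = 36.
Step 3: tau = (C - D)/(n(n-1)/2) = (28 - 8)/36 = 0.555556.
Step 4: Exact two-sided p-value (enumerate n! = 362880 permutations of y under H0): p = 0.044615.
Step 5: alpha = 0.1. reject H0.

tau_b = 0.5556 (C=28, D=8), p = 0.044615, reject H0.


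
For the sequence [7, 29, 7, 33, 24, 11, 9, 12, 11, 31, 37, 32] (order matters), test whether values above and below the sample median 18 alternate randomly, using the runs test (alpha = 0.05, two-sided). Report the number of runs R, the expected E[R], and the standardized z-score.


Step 1: Compute median = 18; label A = above, B = below.
Labels in order: BABAABBBBAAA  (n_A = 6, n_B = 6)
Step 2: Count runs R = 6.
Step 3: Under H0 (random ordering), E[R] = 2*n_A*n_B/(n_A+n_B) + 1 = 2*6*6/12 + 1 = 7.0000.
        Var[R] = 2*n_A*n_B*(2*n_A*n_B - n_A - n_B) / ((n_A+n_B)^2 * (n_A+n_B-1)) = 4320/1584 = 2.7273.
        SD[R] = 1.6514.
Step 4: Continuity-corrected z = (R + 0.5 - E[R]) / SD[R] = (6 + 0.5 - 7.0000) / 1.6514 = -0.3028.
Step 5: Two-sided p-value via normal approximation = 2*(1 - Phi(|z|)) = 0.762069.
Step 6: alpha = 0.05. fail to reject H0.

R = 6, z = -0.3028, p = 0.762069, fail to reject H0.


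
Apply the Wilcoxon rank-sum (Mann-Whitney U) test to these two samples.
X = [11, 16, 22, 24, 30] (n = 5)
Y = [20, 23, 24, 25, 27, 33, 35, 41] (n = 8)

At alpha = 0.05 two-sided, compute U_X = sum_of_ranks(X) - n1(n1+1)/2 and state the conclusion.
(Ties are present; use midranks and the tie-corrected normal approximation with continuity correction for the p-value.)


Step 1: Combine and sort all 13 observations; assign midranks.
sorted (value, group): (11,X), (16,X), (20,Y), (22,X), (23,Y), (24,X), (24,Y), (25,Y), (27,Y), (30,X), (33,Y), (35,Y), (41,Y)
ranks: 11->1, 16->2, 20->3, 22->4, 23->5, 24->6.5, 24->6.5, 25->8, 27->9, 30->10, 33->11, 35->12, 41->13
Step 2: Rank sum for X: R1 = 1 + 2 + 4 + 6.5 + 10 = 23.5.
Step 3: U_X = R1 - n1(n1+1)/2 = 23.5 - 5*6/2 = 23.5 - 15 = 8.5.
       U_Y = n1*n2 - U_X = 40 - 8.5 = 31.5.
Step 4: Ties are present, so use the tie-corrected normal approximation (with continuity correction) for the p-value.
Step 5: p-value = 0.106864; compare to alpha = 0.05. fail to reject H0.

U_X = 8.5, p = 0.106864, fail to reject H0 at alpha = 0.05.


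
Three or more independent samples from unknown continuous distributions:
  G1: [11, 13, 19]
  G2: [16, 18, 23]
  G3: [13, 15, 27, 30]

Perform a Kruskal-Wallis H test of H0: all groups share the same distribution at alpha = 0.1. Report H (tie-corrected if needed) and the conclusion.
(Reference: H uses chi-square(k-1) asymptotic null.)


Step 1: Combine all N = 10 observations and assign midranks.
sorted (value, group, rank): (11,G1,1), (13,G1,2.5), (13,G3,2.5), (15,G3,4), (16,G2,5), (18,G2,6), (19,G1,7), (23,G2,8), (27,G3,9), (30,G3,10)
Step 2: Sum ranks within each group.
R_1 = 10.5 (n_1 = 3)
R_2 = 19 (n_2 = 3)
R_3 = 25.5 (n_3 = 4)
Step 3: H = 12/(N(N+1)) * sum(R_i^2/n_i) - 3(N+1)
     = 12/(10*11) * (10.5^2/3 + 19^2/3 + 25.5^2/4) - 3*11
     = 0.109091 * 319.646 - 33
     = 1.870455.
Step 4: Ties present; correction factor C = 1 - 6/(10^3 - 10) = 0.993939. Corrected H = 1.870455 / 0.993939 = 1.881860.
Step 5: Under H0, H ~ chi^2(2); p-value = 0.390265.
Step 6: alpha = 0.1. fail to reject H0.

H = 1.8819, df = 2, p = 0.390265, fail to reject H0.


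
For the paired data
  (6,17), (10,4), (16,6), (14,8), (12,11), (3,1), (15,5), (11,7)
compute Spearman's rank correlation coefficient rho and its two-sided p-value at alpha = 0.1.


Step 1: Rank x and y separately (midranks; no ties here).
rank(x): 6->2, 10->3, 16->8, 14->6, 12->5, 3->1, 15->7, 11->4
rank(y): 17->8, 4->2, 6->4, 8->6, 11->7, 1->1, 5->3, 7->5
Step 2: d_i = R_x(i) - R_y(i); compute d_i^2.
  (2-8)^2=36, (3-2)^2=1, (8-4)^2=16, (6-6)^2=0, (5-7)^2=4, (1-1)^2=0, (7-3)^2=16, (4-5)^2=1
sum(d^2) = 74.
Step 3: rho = 1 - 6*74 / (8*(8^2 - 1)) = 1 - 444/504 = 0.119048.
Step 4: Under H0, t = rho * sqrt((n-2)/(1-rho^2)) = 0.2937 ~ t(6).
Step 5: Two-sided p-value from the t-distribution with 6 df = 0.778886.
Step 6: alpha = 0.1. fail to reject H0.

rho = 0.1190, p = 0.778886, fail to reject H0 at alpha = 0.1.


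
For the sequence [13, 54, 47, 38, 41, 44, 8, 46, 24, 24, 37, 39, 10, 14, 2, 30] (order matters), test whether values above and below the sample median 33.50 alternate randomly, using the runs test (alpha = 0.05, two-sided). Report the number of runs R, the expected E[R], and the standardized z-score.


Step 1: Compute median = 33.50; label A = above, B = below.
Labels in order: BAAAAABABBAABBBB  (n_A = 8, n_B = 8)
Step 2: Count runs R = 7.
Step 3: Under H0 (random ordering), E[R] = 2*n_A*n_B/(n_A+n_B) + 1 = 2*8*8/16 + 1 = 9.0000.
        Var[R] = 2*n_A*n_B*(2*n_A*n_B - n_A - n_B) / ((n_A+n_B)^2 * (n_A+n_B-1)) = 14336/3840 = 3.7333.
        SD[R] = 1.9322.
Step 4: Continuity-corrected z = (R + 0.5 - E[R]) / SD[R] = (7 + 0.5 - 9.0000) / 1.9322 = -0.7763.
Step 5: Two-sided p-value via normal approximation = 2*(1 - Phi(|z|)) = 0.437558.
Step 6: alpha = 0.05. fail to reject H0.

R = 7, z = -0.7763, p = 0.437558, fail to reject H0.


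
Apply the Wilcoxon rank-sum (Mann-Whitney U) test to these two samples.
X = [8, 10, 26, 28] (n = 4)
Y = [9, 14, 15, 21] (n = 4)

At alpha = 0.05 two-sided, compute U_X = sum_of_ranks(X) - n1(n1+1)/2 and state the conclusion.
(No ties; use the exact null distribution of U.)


Step 1: Combine and sort all 8 observations; assign midranks.
sorted (value, group): (8,X), (9,Y), (10,X), (14,Y), (15,Y), (21,Y), (26,X), (28,X)
ranks: 8->1, 9->2, 10->3, 14->4, 15->5, 21->6, 26->7, 28->8
Step 2: Rank sum for X: R1 = 1 + 3 + 7 + 8 = 19.
Step 3: U_X = R1 - n1(n1+1)/2 = 19 - 4*5/2 = 19 - 10 = 9.
       U_Y = n1*n2 - U_X = 16 - 9 = 7.
Step 4: No ties, so the exact null distribution of U (based on enumerating the C(8,4) = 70 equally likely rank assignments) gives the two-sided p-value.
Step 5: p-value = 0.885714; compare to alpha = 0.05. fail to reject H0.

U_X = 9, p = 0.885714, fail to reject H0 at alpha = 0.05.


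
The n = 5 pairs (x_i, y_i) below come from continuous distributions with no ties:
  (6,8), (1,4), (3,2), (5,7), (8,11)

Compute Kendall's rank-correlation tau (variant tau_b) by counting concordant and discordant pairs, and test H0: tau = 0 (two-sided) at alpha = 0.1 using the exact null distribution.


Step 1: Enumerate the 10 unordered pairs (i,j) with i<j and classify each by sign(x_j-x_i) * sign(y_j-y_i).
  (1,2):dx=-5,dy=-4->C; (1,3):dx=-3,dy=-6->C; (1,4):dx=-1,dy=-1->C; (1,5):dx=+2,dy=+3->C
  (2,3):dx=+2,dy=-2->D; (2,4):dx=+4,dy=+3->C; (2,5):dx=+7,dy=+7->C; (3,4):dx=+2,dy=+5->C
  (3,5):dx=+5,dy=+9->C; (4,5):dx=+3,dy=+4->C
Step 2: C = 9, D = 1, total pairs = 10.
Step 3: tau = (C - D)/(n(n-1)/2) = (9 - 1)/10 = 0.800000.
Step 4: Exact two-sided p-value (enumerate n! = 120 permutations of y under H0): p = 0.083333.
Step 5: alpha = 0.1. reject H0.

tau_b = 0.8000 (C=9, D=1), p = 0.083333, reject H0.


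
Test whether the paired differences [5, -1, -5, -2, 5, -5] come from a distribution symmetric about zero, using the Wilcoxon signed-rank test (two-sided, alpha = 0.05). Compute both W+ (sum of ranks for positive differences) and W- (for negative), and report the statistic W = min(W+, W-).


Step 1: Drop any zero differences (none here) and take |d_i|.
|d| = [5, 1, 5, 2, 5, 5]
Step 2: Midrank |d_i| (ties get averaged ranks).
ranks: |5|->4.5, |1|->1, |5|->4.5, |2|->2, |5|->4.5, |5|->4.5
Step 3: Attach original signs; sum ranks with positive sign and with negative sign.
W+ = 4.5 + 4.5 = 9
W- = 1 + 4.5 + 2 + 4.5 = 12
(Check: W+ + W- = 21 should equal n(n+1)/2 = 21.)
Step 4: Test statistic W = min(W+, W-) = 9.
Step 5: Ties in |d|, so use the tie-corrected normal approximation.
        E[W] = n(n+1)/4 = 6*7/4 = 10.5.
        Tie groups: |d|=5 (t=4); sum(t^3 - t) = 60.
        Var[W] = n(n+1)(2n+1)/24 - sum(t^3-t)/48 = 546/24 - 60/48 = 21.5.
        z = (W - E[W]) / sqrt(Var[W]) = (9 - 10.5) / 4.6368 = -0.3235.
        Two-sided p = 2*Phi(z) = 0.746318.
Step 6: alpha = 0.05. fail to reject H0.

W+ = 9, W- = 12, W = min = 9, p = 0.746318, fail to reject H0.


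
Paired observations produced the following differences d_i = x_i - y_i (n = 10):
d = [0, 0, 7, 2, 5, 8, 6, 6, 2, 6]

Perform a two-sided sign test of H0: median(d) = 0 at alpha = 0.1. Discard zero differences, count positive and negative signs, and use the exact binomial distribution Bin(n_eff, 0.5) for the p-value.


Step 1: Discard zero differences. Original n = 10; n_eff = number of nonzero differences = 8.
Nonzero differences (with sign): +7, +2, +5, +8, +6, +6, +2, +6
Step 2: Count signs: positive = 8, negative = 0.
Step 3: Under H0: P(positive) = 0.5, so the number of positives S ~ Bin(8, 0.5).
Step 4: Two-sided exact p-value = sum of Bin(8,0.5) probabilities at or below the observed probability = 0.007812.
Step 5: alpha = 0.1. reject H0.

n_eff = 8, pos = 8, neg = 0, p = 0.007812, reject H0.


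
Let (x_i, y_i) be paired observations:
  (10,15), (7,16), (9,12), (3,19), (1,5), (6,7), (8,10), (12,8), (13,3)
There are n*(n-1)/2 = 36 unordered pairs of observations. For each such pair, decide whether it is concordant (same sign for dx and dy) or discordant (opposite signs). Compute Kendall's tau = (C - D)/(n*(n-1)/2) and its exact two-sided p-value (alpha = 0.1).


Step 1: Enumerate the 36 unordered pairs (i,j) with i<j and classify each by sign(x_j-x_i) * sign(y_j-y_i).
  (1,2):dx=-3,dy=+1->D; (1,3):dx=-1,dy=-3->C; (1,4):dx=-7,dy=+4->D; (1,5):dx=-9,dy=-10->C
  (1,6):dx=-4,dy=-8->C; (1,7):dx=-2,dy=-5->C; (1,8):dx=+2,dy=-7->D; (1,9):dx=+3,dy=-12->D
  (2,3):dx=+2,dy=-4->D; (2,4):dx=-4,dy=+3->D; (2,5):dx=-6,dy=-11->C; (2,6):dx=-1,dy=-9->C
  (2,7):dx=+1,dy=-6->D; (2,8):dx=+5,dy=-8->D; (2,9):dx=+6,dy=-13->D; (3,4):dx=-6,dy=+7->D
  (3,5):dx=-8,dy=-7->C; (3,6):dx=-3,dy=-5->C; (3,7):dx=-1,dy=-2->C; (3,8):dx=+3,dy=-4->D
  (3,9):dx=+4,dy=-9->D; (4,5):dx=-2,dy=-14->C; (4,6):dx=+3,dy=-12->D; (4,7):dx=+5,dy=-9->D
  (4,8):dx=+9,dy=-11->D; (4,9):dx=+10,dy=-16->D; (5,6):dx=+5,dy=+2->C; (5,7):dx=+7,dy=+5->C
  (5,8):dx=+11,dy=+3->C; (5,9):dx=+12,dy=-2->D; (6,7):dx=+2,dy=+3->C; (6,8):dx=+6,dy=+1->C
  (6,9):dx=+7,dy=-4->D; (7,8):dx=+4,dy=-2->D; (7,9):dx=+5,dy=-7->D; (8,9):dx=+1,dy=-5->D
Step 2: C = 15, D = 21, total pairs = 36.
Step 3: tau = (C - D)/(n(n-1)/2) = (15 - 21)/36 = -0.166667.
Step 4: Exact two-sided p-value (enumerate n! = 362880 permutations of y under H0): p = 0.612202.
Step 5: alpha = 0.1. fail to reject H0.

tau_b = -0.1667 (C=15, D=21), p = 0.612202, fail to reject H0.


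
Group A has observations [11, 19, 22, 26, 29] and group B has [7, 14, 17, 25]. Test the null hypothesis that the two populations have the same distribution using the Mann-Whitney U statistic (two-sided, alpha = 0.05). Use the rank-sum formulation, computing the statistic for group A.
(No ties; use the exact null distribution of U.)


Step 1: Combine and sort all 9 observations; assign midranks.
sorted (value, group): (7,Y), (11,X), (14,Y), (17,Y), (19,X), (22,X), (25,Y), (26,X), (29,X)
ranks: 7->1, 11->2, 14->3, 17->4, 19->5, 22->6, 25->7, 26->8, 29->9
Step 2: Rank sum for X: R1 = 2 + 5 + 6 + 8 + 9 = 30.
Step 3: U_X = R1 - n1(n1+1)/2 = 30 - 5*6/2 = 30 - 15 = 15.
       U_Y = n1*n2 - U_X = 20 - 15 = 5.
Step 4: No ties, so the exact null distribution of U (based on enumerating the C(9,5) = 126 equally likely rank assignments) gives the two-sided p-value.
Step 5: p-value = 0.285714; compare to alpha = 0.05. fail to reject H0.

U_X = 15, p = 0.285714, fail to reject H0 at alpha = 0.05.


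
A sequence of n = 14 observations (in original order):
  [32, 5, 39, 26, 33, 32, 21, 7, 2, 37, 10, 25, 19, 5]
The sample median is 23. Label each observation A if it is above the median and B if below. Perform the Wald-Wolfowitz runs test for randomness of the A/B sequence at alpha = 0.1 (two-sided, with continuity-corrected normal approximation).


Step 1: Compute median = 23; label A = above, B = below.
Labels in order: ABAAAABBBABABB  (n_A = 7, n_B = 7)
Step 2: Count runs R = 8.
Step 3: Under H0 (random ordering), E[R] = 2*n_A*n_B/(n_A+n_B) + 1 = 2*7*7/14 + 1 = 8.0000.
        Var[R] = 2*n_A*n_B*(2*n_A*n_B - n_A - n_B) / ((n_A+n_B)^2 * (n_A+n_B-1)) = 8232/2548 = 3.2308.
        SD[R] = 1.7974.
Step 4: R = E[R], so z = 0 with no continuity correction.
Step 5: Two-sided p-value via normal approximation = 2*(1 - Phi(|z|)) = 1.000000.
Step 6: alpha = 0.1. fail to reject H0.

R = 8, z = 0.0000, p = 1.000000, fail to reject H0.


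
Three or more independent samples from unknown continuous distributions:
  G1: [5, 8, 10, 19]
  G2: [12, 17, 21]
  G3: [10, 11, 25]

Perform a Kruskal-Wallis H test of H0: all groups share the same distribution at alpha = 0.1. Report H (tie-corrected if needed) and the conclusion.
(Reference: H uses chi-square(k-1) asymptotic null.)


Step 1: Combine all N = 10 observations and assign midranks.
sorted (value, group, rank): (5,G1,1), (8,G1,2), (10,G1,3.5), (10,G3,3.5), (11,G3,5), (12,G2,6), (17,G2,7), (19,G1,8), (21,G2,9), (25,G3,10)
Step 2: Sum ranks within each group.
R_1 = 14.5 (n_1 = 4)
R_2 = 22 (n_2 = 3)
R_3 = 18.5 (n_3 = 3)
Step 3: H = 12/(N(N+1)) * sum(R_i^2/n_i) - 3(N+1)
     = 12/(10*11) * (14.5^2/4 + 22^2/3 + 18.5^2/3) - 3*11
     = 0.109091 * 327.979 - 33
     = 2.779545.
Step 4: Ties present; correction factor C = 1 - 6/(10^3 - 10) = 0.993939. Corrected H = 2.779545 / 0.993939 = 2.796494.
Step 5: Under H0, H ~ chi^2(2); p-value = 0.247030.
Step 6: alpha = 0.1. fail to reject H0.

H = 2.7965, df = 2, p = 0.247030, fail to reject H0.


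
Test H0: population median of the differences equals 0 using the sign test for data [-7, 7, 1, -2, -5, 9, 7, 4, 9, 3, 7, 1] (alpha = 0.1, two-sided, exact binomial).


Step 1: Discard zero differences. Original n = 12; n_eff = number of nonzero differences = 12.
Nonzero differences (with sign): -7, +7, +1, -2, -5, +9, +7, +4, +9, +3, +7, +1
Step 2: Count signs: positive = 9, negative = 3.
Step 3: Under H0: P(positive) = 0.5, so the number of positives S ~ Bin(12, 0.5).
Step 4: Two-sided exact p-value = sum of Bin(12,0.5) probabilities at or below the observed probability = 0.145996.
Step 5: alpha = 0.1. fail to reject H0.

n_eff = 12, pos = 9, neg = 3, p = 0.145996, fail to reject H0.


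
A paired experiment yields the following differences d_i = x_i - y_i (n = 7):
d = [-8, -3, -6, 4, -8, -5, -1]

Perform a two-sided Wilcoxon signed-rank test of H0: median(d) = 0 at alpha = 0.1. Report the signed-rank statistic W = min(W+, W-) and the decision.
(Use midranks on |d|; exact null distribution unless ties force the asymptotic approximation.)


Step 1: Drop any zero differences (none here) and take |d_i|.
|d| = [8, 3, 6, 4, 8, 5, 1]
Step 2: Midrank |d_i| (ties get averaged ranks).
ranks: |8|->6.5, |3|->2, |6|->5, |4|->3, |8|->6.5, |5|->4, |1|->1
Step 3: Attach original signs; sum ranks with positive sign and with negative sign.
W+ = 3 = 3
W- = 6.5 + 2 + 5 + 6.5 + 4 + 1 = 25
(Check: W+ + W- = 28 should equal n(n+1)/2 = 28.)
Step 4: Test statistic W = min(W+, W-) = 3.
Step 5: Ties in |d|, so use the tie-corrected normal approximation.
        E[W] = n(n+1)/4 = 7*8/4 = 14.
        Tie groups: |d|=8 (t=2); sum(t^3 - t) = 6.
        Var[W] = n(n+1)(2n+1)/24 - sum(t^3-t)/48 = 840/24 - 6/48 = 34.875.
        z = (W - E[W]) / sqrt(Var[W]) = (3 - 14) / 5.9055 = -1.8627.
        Two-sided p = 2*Phi(z) = 0.062509.
Step 6: alpha = 0.1. reject H0.

W+ = 3, W- = 25, W = min = 3, p = 0.062509, reject H0.


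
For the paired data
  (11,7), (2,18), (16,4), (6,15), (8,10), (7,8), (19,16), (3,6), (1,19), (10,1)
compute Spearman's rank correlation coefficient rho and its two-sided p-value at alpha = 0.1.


Step 1: Rank x and y separately (midranks; no ties here).
rank(x): 11->8, 2->2, 16->9, 6->4, 8->6, 7->5, 19->10, 3->3, 1->1, 10->7
rank(y): 7->4, 18->9, 4->2, 15->7, 10->6, 8->5, 16->8, 6->3, 19->10, 1->1
Step 2: d_i = R_x(i) - R_y(i); compute d_i^2.
  (8-4)^2=16, (2-9)^2=49, (9-2)^2=49, (4-7)^2=9, (6-6)^2=0, (5-5)^2=0, (10-8)^2=4, (3-3)^2=0, (1-10)^2=81, (7-1)^2=36
sum(d^2) = 244.
Step 3: rho = 1 - 6*244 / (10*(10^2 - 1)) = 1 - 1464/990 = -0.478788.
Step 4: Under H0, t = rho * sqrt((n-2)/(1-rho^2)) = -1.5425 ~ t(8).
Step 5: Two-sided p-value from the t-distribution with 8 df = 0.161523.
Step 6: alpha = 0.1. fail to reject H0.

rho = -0.4788, p = 0.161523, fail to reject H0 at alpha = 0.1.


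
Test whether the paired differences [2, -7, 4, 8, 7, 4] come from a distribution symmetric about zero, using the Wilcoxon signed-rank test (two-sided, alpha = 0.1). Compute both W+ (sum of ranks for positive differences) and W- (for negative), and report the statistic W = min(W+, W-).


Step 1: Drop any zero differences (none here) and take |d_i|.
|d| = [2, 7, 4, 8, 7, 4]
Step 2: Midrank |d_i| (ties get averaged ranks).
ranks: |2|->1, |7|->4.5, |4|->2.5, |8|->6, |7|->4.5, |4|->2.5
Step 3: Attach original signs; sum ranks with positive sign and with negative sign.
W+ = 1 + 2.5 + 6 + 4.5 + 2.5 = 16.5
W- = 4.5 = 4.5
(Check: W+ + W- = 21 should equal n(n+1)/2 = 21.)
Step 4: Test statistic W = min(W+, W-) = 4.5.
Step 5: Ties in |d|, so use the tie-corrected normal approximation.
        E[W] = n(n+1)/4 = 6*7/4 = 10.5.
        Tie groups: |d|=4 (t=2), |d|=7 (t=2); sum(t^3 - t) = 12.
        Var[W] = n(n+1)(2n+1)/24 - sum(t^3-t)/48 = 546/24 - 12/48 = 22.5.
        z = (W - E[W]) / sqrt(Var[W]) = (4.5 - 10.5) / 4.7434 = -1.2649.
        Two-sided p = 2*Phi(z) = 0.205903.
Step 6: alpha = 0.1. fail to reject H0.

W+ = 16.5, W- = 4.5, W = min = 4.5, p = 0.205903, fail to reject H0.


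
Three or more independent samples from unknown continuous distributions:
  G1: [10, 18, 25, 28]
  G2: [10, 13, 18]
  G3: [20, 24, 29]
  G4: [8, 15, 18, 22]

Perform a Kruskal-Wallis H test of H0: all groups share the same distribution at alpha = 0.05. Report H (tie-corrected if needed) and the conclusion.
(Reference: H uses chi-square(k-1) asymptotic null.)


Step 1: Combine all N = 14 observations and assign midranks.
sorted (value, group, rank): (8,G4,1), (10,G1,2.5), (10,G2,2.5), (13,G2,4), (15,G4,5), (18,G1,7), (18,G2,7), (18,G4,7), (20,G3,9), (22,G4,10), (24,G3,11), (25,G1,12), (28,G1,13), (29,G3,14)
Step 2: Sum ranks within each group.
R_1 = 34.5 (n_1 = 4)
R_2 = 13.5 (n_2 = 3)
R_3 = 34 (n_3 = 3)
R_4 = 23 (n_4 = 4)
Step 3: H = 12/(N(N+1)) * sum(R_i^2/n_i) - 3(N+1)
     = 12/(14*15) * (34.5^2/4 + 13.5^2/3 + 34^2/3 + 23^2/4) - 3*15
     = 0.057143 * 875.896 - 45
     = 5.051190.
Step 4: Ties present; correction factor C = 1 - 30/(14^3 - 14) = 0.989011. Corrected H = 5.051190 / 0.989011 = 5.107315.
Step 5: Under H0, H ~ chi^2(3); p-value = 0.164106.
Step 6: alpha = 0.05. fail to reject H0.

H = 5.1073, df = 3, p = 0.164106, fail to reject H0.


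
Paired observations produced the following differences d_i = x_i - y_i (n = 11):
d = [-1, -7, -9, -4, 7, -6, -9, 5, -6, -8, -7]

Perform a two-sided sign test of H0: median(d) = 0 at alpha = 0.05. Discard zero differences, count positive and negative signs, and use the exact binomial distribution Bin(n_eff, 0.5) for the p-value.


Step 1: Discard zero differences. Original n = 11; n_eff = number of nonzero differences = 11.
Nonzero differences (with sign): -1, -7, -9, -4, +7, -6, -9, +5, -6, -8, -7
Step 2: Count signs: positive = 2, negative = 9.
Step 3: Under H0: P(positive) = 0.5, so the number of positives S ~ Bin(11, 0.5).
Step 4: Two-sided exact p-value = sum of Bin(11,0.5) probabilities at or below the observed probability = 0.065430.
Step 5: alpha = 0.05. fail to reject H0.

n_eff = 11, pos = 2, neg = 9, p = 0.065430, fail to reject H0.


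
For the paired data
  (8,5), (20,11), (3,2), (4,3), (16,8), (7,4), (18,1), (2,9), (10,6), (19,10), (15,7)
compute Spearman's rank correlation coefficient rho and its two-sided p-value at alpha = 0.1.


Step 1: Rank x and y separately (midranks; no ties here).
rank(x): 8->5, 20->11, 3->2, 4->3, 16->8, 7->4, 18->9, 2->1, 10->6, 19->10, 15->7
rank(y): 5->5, 11->11, 2->2, 3->3, 8->8, 4->4, 1->1, 9->9, 6->6, 10->10, 7->7
Step 2: d_i = R_x(i) - R_y(i); compute d_i^2.
  (5-5)^2=0, (11-11)^2=0, (2-2)^2=0, (3-3)^2=0, (8-8)^2=0, (4-4)^2=0, (9-1)^2=64, (1-9)^2=64, (6-6)^2=0, (10-10)^2=0, (7-7)^2=0
sum(d^2) = 128.
Step 3: rho = 1 - 6*128 / (11*(11^2 - 1)) = 1 - 768/1320 = 0.418182.
Step 4: Under H0, t = rho * sqrt((n-2)/(1-rho^2)) = 1.3811 ~ t(9).
Step 5: Two-sided p-value from the t-distribution with 9 df = 0.200570.
Step 6: alpha = 0.1. fail to reject H0.

rho = 0.4182, p = 0.200570, fail to reject H0 at alpha = 0.1.


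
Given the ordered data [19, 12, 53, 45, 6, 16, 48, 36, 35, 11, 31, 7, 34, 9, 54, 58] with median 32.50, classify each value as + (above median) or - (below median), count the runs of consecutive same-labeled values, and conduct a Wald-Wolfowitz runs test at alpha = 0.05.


Step 1: Compute median = 32.50; label A = above, B = below.
Labels in order: BBAABBAAABBBABAA  (n_A = 8, n_B = 8)
Step 2: Count runs R = 8.
Step 3: Under H0 (random ordering), E[R] = 2*n_A*n_B/(n_A+n_B) + 1 = 2*8*8/16 + 1 = 9.0000.
        Var[R] = 2*n_A*n_B*(2*n_A*n_B - n_A - n_B) / ((n_A+n_B)^2 * (n_A+n_B-1)) = 14336/3840 = 3.7333.
        SD[R] = 1.9322.
Step 4: Continuity-corrected z = (R + 0.5 - E[R]) / SD[R] = (8 + 0.5 - 9.0000) / 1.9322 = -0.2588.
Step 5: Two-sided p-value via normal approximation = 2*(1 - Phi(|z|)) = 0.795809.
Step 6: alpha = 0.05. fail to reject H0.

R = 8, z = -0.2588, p = 0.795809, fail to reject H0.


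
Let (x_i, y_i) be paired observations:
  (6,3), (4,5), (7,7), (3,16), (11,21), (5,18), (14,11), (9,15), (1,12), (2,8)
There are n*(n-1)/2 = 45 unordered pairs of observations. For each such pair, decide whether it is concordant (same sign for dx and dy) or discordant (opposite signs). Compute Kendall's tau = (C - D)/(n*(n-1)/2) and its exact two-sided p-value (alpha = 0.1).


Step 1: Enumerate the 45 unordered pairs (i,j) with i<j and classify each by sign(x_j-x_i) * sign(y_j-y_i).
  (1,2):dx=-2,dy=+2->D; (1,3):dx=+1,dy=+4->C; (1,4):dx=-3,dy=+13->D; (1,5):dx=+5,dy=+18->C
  (1,6):dx=-1,dy=+15->D; (1,7):dx=+8,dy=+8->C; (1,8):dx=+3,dy=+12->C; (1,9):dx=-5,dy=+9->D
  (1,10):dx=-4,dy=+5->D; (2,3):dx=+3,dy=+2->C; (2,4):dx=-1,dy=+11->D; (2,5):dx=+7,dy=+16->C
  (2,6):dx=+1,dy=+13->C; (2,7):dx=+10,dy=+6->C; (2,8):dx=+5,dy=+10->C; (2,9):dx=-3,dy=+7->D
  (2,10):dx=-2,dy=+3->D; (3,4):dx=-4,dy=+9->D; (3,5):dx=+4,dy=+14->C; (3,6):dx=-2,dy=+11->D
  (3,7):dx=+7,dy=+4->C; (3,8):dx=+2,dy=+8->C; (3,9):dx=-6,dy=+5->D; (3,10):dx=-5,dy=+1->D
  (4,5):dx=+8,dy=+5->C; (4,6):dx=+2,dy=+2->C; (4,7):dx=+11,dy=-5->D; (4,8):dx=+6,dy=-1->D
  (4,9):dx=-2,dy=-4->C; (4,10):dx=-1,dy=-8->C; (5,6):dx=-6,dy=-3->C; (5,7):dx=+3,dy=-10->D
  (5,8):dx=-2,dy=-6->C; (5,9):dx=-10,dy=-9->C; (5,10):dx=-9,dy=-13->C; (6,7):dx=+9,dy=-7->D
  (6,8):dx=+4,dy=-3->D; (6,9):dx=-4,dy=-6->C; (6,10):dx=-3,dy=-10->C; (7,8):dx=-5,dy=+4->D
  (7,9):dx=-13,dy=+1->D; (7,10):dx=-12,dy=-3->C; (8,9):dx=-8,dy=-3->C; (8,10):dx=-7,dy=-7->C
  (9,10):dx=+1,dy=-4->D
Step 2: C = 25, D = 20, total pairs = 45.
Step 3: tau = (C - D)/(n(n-1)/2) = (25 - 20)/45 = 0.111111.
Step 4: Exact two-sided p-value (enumerate n! = 3628800 permutations of y under H0): p = 0.727490.
Step 5: alpha = 0.1. fail to reject H0.

tau_b = 0.1111 (C=25, D=20), p = 0.727490, fail to reject H0.


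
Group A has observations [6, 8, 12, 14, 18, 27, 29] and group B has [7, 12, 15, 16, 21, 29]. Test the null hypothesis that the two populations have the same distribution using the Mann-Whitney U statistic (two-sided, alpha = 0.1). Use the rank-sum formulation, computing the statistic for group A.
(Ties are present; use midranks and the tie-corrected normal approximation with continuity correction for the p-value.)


Step 1: Combine and sort all 13 observations; assign midranks.
sorted (value, group): (6,X), (7,Y), (8,X), (12,X), (12,Y), (14,X), (15,Y), (16,Y), (18,X), (21,Y), (27,X), (29,X), (29,Y)
ranks: 6->1, 7->2, 8->3, 12->4.5, 12->4.5, 14->6, 15->7, 16->8, 18->9, 21->10, 27->11, 29->12.5, 29->12.5
Step 2: Rank sum for X: R1 = 1 + 3 + 4.5 + 6 + 9 + 11 + 12.5 = 47.
Step 3: U_X = R1 - n1(n1+1)/2 = 47 - 7*8/2 = 47 - 28 = 19.
       U_Y = n1*n2 - U_X = 42 - 19 = 23.
Step 4: Ties are present, so use the tie-corrected normal approximation (with continuity correction) for the p-value.
Step 5: p-value = 0.829863; compare to alpha = 0.1. fail to reject H0.

U_X = 19, p = 0.829863, fail to reject H0 at alpha = 0.1.


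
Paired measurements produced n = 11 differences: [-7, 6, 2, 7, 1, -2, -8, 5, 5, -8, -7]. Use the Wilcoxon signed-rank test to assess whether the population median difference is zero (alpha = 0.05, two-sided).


Step 1: Drop any zero differences (none here) and take |d_i|.
|d| = [7, 6, 2, 7, 1, 2, 8, 5, 5, 8, 7]
Step 2: Midrank |d_i| (ties get averaged ranks).
ranks: |7|->8, |6|->6, |2|->2.5, |7|->8, |1|->1, |2|->2.5, |8|->10.5, |5|->4.5, |5|->4.5, |8|->10.5, |7|->8
Step 3: Attach original signs; sum ranks with positive sign and with negative sign.
W+ = 6 + 2.5 + 8 + 1 + 4.5 + 4.5 = 26.5
W- = 8 + 2.5 + 10.5 + 10.5 + 8 = 39.5
(Check: W+ + W- = 66 should equal n(n+1)/2 = 66.)
Step 4: Test statistic W = min(W+, W-) = 26.5.
Step 5: Ties in |d|, so use the tie-corrected normal approximation.
        E[W] = n(n+1)/4 = 11*12/4 = 33.
        Tie groups: |d|=2 (t=2), |d|=5 (t=2), |d|=7 (t=3), |d|=8 (t=2); sum(t^3 - t) = 42.
        Var[W] = n(n+1)(2n+1)/24 - sum(t^3-t)/48 = 3036/24 - 42/48 = 125.625.
        z = (W - E[W]) / sqrt(Var[W]) = (26.5 - 33) / 11.2083 = -0.5799.
        Two-sided p = 2*Phi(z) = 0.561962.
Step 6: alpha = 0.05. fail to reject H0.

W+ = 26.5, W- = 39.5, W = min = 26.5, p = 0.561962, fail to reject H0.


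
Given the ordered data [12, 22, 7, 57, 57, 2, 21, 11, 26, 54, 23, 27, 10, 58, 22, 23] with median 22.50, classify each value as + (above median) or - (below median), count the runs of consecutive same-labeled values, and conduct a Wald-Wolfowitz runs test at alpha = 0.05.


Step 1: Compute median = 22.50; label A = above, B = below.
Labels in order: BBBAABBBAAAABABA  (n_A = 8, n_B = 8)
Step 2: Count runs R = 8.
Step 3: Under H0 (random ordering), E[R] = 2*n_A*n_B/(n_A+n_B) + 1 = 2*8*8/16 + 1 = 9.0000.
        Var[R] = 2*n_A*n_B*(2*n_A*n_B - n_A - n_B) / ((n_A+n_B)^2 * (n_A+n_B-1)) = 14336/3840 = 3.7333.
        SD[R] = 1.9322.
Step 4: Continuity-corrected z = (R + 0.5 - E[R]) / SD[R] = (8 + 0.5 - 9.0000) / 1.9322 = -0.2588.
Step 5: Two-sided p-value via normal approximation = 2*(1 - Phi(|z|)) = 0.795809.
Step 6: alpha = 0.05. fail to reject H0.

R = 8, z = -0.2588, p = 0.795809, fail to reject H0.


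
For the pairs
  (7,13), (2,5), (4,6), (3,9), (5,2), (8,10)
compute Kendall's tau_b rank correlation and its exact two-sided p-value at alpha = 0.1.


Step 1: Enumerate the 15 unordered pairs (i,j) with i<j and classify each by sign(x_j-x_i) * sign(y_j-y_i).
  (1,2):dx=-5,dy=-8->C; (1,3):dx=-3,dy=-7->C; (1,4):dx=-4,dy=-4->C; (1,5):dx=-2,dy=-11->C
  (1,6):dx=+1,dy=-3->D; (2,3):dx=+2,dy=+1->C; (2,4):dx=+1,dy=+4->C; (2,5):dx=+3,dy=-3->D
  (2,6):dx=+6,dy=+5->C; (3,4):dx=-1,dy=+3->D; (3,5):dx=+1,dy=-4->D; (3,6):dx=+4,dy=+4->C
  (4,5):dx=+2,dy=-7->D; (4,6):dx=+5,dy=+1->C; (5,6):dx=+3,dy=+8->C
Step 2: C = 10, D = 5, total pairs = 15.
Step 3: tau = (C - D)/(n(n-1)/2) = (10 - 5)/15 = 0.333333.
Step 4: Exact two-sided p-value (enumerate n! = 720 permutations of y under H0): p = 0.469444.
Step 5: alpha = 0.1. fail to reject H0.

tau_b = 0.3333 (C=10, D=5), p = 0.469444, fail to reject H0.
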